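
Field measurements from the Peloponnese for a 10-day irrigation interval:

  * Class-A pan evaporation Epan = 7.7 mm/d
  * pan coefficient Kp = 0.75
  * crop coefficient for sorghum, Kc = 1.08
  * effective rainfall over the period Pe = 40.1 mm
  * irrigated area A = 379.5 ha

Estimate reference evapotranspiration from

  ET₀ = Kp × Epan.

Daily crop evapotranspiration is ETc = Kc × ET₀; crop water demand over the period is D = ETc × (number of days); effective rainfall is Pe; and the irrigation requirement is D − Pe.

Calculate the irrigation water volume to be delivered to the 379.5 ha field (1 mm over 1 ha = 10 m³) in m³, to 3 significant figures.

84500 m³

ET₀ = 0.75 × 7.7 = 5.7750 mm/d
ETc = Kc × ET₀ = 1.08 × 5.7750 = 6.2370 mm/d
Crop demand D = ETc × 10 d = 6.2370 × 10 = 62.370 mm
D − Pe = 62.370 − 40.1 = 22.270 mm
Volume = 22.270 mm × 379.5 ha × 10 = 84514.7 m³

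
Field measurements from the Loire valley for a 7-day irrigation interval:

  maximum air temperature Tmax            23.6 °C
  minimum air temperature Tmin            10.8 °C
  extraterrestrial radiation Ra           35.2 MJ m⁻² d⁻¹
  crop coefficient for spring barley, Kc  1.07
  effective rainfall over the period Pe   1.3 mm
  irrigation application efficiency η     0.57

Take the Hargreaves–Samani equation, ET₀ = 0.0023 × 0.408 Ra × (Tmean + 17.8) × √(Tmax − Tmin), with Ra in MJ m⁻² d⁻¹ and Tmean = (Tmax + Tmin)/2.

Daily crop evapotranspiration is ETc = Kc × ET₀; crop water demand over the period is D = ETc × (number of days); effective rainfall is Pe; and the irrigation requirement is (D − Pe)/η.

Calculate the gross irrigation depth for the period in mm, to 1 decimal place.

52.1 mm

Tmean = (23.6 + 10.8)/2 = 17.20 °C
0.408 Ra = 0.408 × 35.2 = 14.3616 mm/d equivalent
ET₀ = 0.0023 × 14.3616 × (17.20 + 17.8) × √12.8 = 0.0023 × 14.3616 × 35.00 × 3.5777 = 4.1362 mm/d
ETc = Kc × ET₀ = 1.07 × 4.1362 = 4.4257 mm/d
Crop demand D = ETc × 7 d = 4.4257 × 7 = 30.980 mm
D − Pe = 30.980 − 1.3 = 29.680 mm
Gross irrigation = 29.680 / 0.57 = 52.070 mm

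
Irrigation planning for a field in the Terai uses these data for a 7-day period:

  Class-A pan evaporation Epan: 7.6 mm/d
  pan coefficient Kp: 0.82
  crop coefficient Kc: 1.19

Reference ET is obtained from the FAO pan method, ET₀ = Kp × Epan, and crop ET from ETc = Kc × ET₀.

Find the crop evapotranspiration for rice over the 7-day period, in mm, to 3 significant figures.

51.9 mm

ET₀ = 0.82 × 7.6 = 6.2320 mm/d
ETc = Kc × ET₀ = 1.19 × 6.2320 = 7.4161 mm/d
Over 7 days: 7.4161 × 7 = 51.913 mm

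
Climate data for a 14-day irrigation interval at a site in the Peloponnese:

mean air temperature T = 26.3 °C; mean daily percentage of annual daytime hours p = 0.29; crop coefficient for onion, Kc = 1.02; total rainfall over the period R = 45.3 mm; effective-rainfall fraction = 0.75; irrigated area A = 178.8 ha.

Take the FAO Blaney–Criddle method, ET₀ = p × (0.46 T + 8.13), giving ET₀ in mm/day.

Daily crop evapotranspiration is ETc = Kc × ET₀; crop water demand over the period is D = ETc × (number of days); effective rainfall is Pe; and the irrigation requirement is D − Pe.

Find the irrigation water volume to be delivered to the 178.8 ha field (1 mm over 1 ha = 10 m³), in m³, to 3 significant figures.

ET₀ = 0.29 × (0.46 × 26.3 + 8.13) = 0.29 × 20.228 = 5.8661 mm/d
ETc = Kc × ET₀ = 1.02 × 5.8661 = 5.9834 mm/d
Crop demand D = ETc × 14 d = 5.9834 × 14 = 83.768 mm
Pe = 0.75 × 45.3 = 33.975 mm
D − Pe = 83.768 − 33.975 = 49.793 mm
Volume = 49.793 mm × 178.8 ha × 10 = 89029.9 m³

89000 m³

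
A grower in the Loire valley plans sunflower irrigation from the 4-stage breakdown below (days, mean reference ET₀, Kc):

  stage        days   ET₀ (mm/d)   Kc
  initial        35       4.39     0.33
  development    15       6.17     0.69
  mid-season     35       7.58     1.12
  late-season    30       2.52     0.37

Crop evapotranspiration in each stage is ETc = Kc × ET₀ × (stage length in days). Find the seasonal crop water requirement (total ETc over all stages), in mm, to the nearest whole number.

440 mm

initial: 0.33 × 4.39 × 35 = 50.70 mm
development: 0.69 × 6.17 × 15 = 63.86 mm
mid-season: 1.12 × 7.58 × 35 = 297.14 mm
late-season: 0.37 × 2.52 × 30 = 27.97 mm
Seasonal total = 439.67 mm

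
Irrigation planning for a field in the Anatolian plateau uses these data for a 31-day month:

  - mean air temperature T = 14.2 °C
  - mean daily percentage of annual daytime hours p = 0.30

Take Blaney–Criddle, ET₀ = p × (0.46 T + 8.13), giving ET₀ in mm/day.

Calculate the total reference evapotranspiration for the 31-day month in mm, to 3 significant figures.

ET₀ = 0.30 × (0.46 × 14.2 + 8.13) = 0.30 × 14.662 = 4.3986 mm/d
Monthly total = 4.3986 × 31 = 136.357 mm

136 mm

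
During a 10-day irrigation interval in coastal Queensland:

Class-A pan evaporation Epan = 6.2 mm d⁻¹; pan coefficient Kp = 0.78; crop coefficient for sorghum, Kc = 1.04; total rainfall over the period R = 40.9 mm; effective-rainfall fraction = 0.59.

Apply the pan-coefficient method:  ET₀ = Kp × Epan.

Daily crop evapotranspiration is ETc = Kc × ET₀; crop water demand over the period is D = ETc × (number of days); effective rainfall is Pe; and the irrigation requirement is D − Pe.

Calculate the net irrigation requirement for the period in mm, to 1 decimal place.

ET₀ = 0.78 × 6.2 = 4.8360 mm/d
ETc = Kc × ET₀ = 1.04 × 4.8360 = 5.0294 mm/d
Crop demand D = ETc × 10 d = 5.0294 × 10 = 50.294 mm
Pe = 0.59 × 40.9 = 24.131 mm
D − Pe = 50.294 − 24.131 = 26.163 mm

26.2 mm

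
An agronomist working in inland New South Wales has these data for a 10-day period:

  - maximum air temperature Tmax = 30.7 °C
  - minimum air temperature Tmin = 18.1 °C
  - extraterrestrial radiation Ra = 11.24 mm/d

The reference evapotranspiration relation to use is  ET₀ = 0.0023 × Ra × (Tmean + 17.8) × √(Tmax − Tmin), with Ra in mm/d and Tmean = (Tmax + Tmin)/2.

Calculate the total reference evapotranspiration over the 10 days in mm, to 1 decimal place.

Tmean = (30.7 + 18.1)/2 = 24.40 °C
ET₀ = 0.0023 × 11.24 × (24.40 + 17.8) × √12.6 = 0.0023 × 11.24 × 42.20 × 3.5496 = 3.8725 mm/d
Over 10 days: 3.8725 × 10 = 38.725 mm

38.7 mm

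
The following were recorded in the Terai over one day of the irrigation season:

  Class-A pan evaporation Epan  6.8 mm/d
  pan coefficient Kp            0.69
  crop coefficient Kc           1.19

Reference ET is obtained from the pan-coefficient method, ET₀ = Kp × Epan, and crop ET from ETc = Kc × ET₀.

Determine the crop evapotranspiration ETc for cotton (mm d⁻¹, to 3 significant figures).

5.58 mm d⁻¹

ET₀ = 0.69 × 6.8 = 4.6920 mm/d
ETc = Kc × ET₀ = 1.19 × 4.6920 = 5.5835 mm/d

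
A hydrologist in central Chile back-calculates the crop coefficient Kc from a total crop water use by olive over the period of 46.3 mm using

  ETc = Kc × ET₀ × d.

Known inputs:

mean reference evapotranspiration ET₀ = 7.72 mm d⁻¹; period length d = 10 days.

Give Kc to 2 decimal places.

ETc = Kc × ET₀ × d  ⇒  Kc = ETc / (ET₀ × d)
Kc = 46.3 / (7.72 × 10) = 46.3 / 77.20 = 0.5997

0.60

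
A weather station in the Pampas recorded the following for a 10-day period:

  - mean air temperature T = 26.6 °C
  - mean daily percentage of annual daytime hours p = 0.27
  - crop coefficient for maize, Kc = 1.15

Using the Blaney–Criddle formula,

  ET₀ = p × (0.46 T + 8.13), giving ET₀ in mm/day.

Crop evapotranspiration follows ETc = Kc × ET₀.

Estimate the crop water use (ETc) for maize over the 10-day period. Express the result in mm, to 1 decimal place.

ET₀ = 0.27 × (0.46 × 26.6 + 8.13) = 0.27 × 20.366 = 5.4988 mm/d
ETc = Kc × ET₀ = 1.15 × 5.4988 = 6.3236 mm/d
Over 10 days: 6.3236 × 10 = 63.236 mm

63.2 mm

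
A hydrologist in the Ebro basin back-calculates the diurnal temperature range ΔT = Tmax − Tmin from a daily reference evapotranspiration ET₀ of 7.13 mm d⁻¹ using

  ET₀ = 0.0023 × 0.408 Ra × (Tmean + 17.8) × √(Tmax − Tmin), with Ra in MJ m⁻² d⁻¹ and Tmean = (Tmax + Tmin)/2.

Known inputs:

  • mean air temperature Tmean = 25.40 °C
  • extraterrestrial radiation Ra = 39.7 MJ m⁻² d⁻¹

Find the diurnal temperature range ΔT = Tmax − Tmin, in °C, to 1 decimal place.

19.6 °C

√ΔT = ET₀ / [0.0023 × 0.408 × Ra × (Tmean+17.8)] = 7.13 / (0.0023 × 16.1976 × 43.20) = 4.4302
ΔT = 4.4302² = 19.627 °C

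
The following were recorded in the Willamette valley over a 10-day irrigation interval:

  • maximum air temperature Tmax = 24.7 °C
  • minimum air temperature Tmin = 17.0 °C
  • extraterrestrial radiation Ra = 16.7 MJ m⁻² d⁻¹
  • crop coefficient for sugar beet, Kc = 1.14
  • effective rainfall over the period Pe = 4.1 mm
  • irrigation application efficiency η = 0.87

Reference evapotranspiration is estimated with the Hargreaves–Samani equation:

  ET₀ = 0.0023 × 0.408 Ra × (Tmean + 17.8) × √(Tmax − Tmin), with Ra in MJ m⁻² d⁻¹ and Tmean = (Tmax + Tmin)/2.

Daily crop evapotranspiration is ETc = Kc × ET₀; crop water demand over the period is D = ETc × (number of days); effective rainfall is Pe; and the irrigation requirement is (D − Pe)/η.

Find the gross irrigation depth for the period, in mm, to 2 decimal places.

17.31 mm

Tmean = (24.7 + 17.0)/2 = 20.85 °C
0.408 Ra = 0.408 × 16.7 = 6.8136 mm/d equivalent
ET₀ = 0.0023 × 6.8136 × (20.85 + 17.8) × √7.7 = 0.0023 × 6.8136 × 38.65 × 2.7749 = 1.6807 mm/d
ETc = Kc × ET₀ = 1.14 × 1.6807 = 1.9160 mm/d
Crop demand D = ETc × 10 d = 1.9160 × 10 = 19.160 mm
D − Pe = 19.160 − 4.1 = 15.060 mm
Gross irrigation = 15.060 / 0.87 = 17.310 mm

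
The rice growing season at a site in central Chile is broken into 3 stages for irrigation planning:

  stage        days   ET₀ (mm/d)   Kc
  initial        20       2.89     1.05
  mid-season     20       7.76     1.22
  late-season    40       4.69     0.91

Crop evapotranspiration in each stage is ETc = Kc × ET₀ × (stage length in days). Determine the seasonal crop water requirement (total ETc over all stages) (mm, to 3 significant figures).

421 mm

initial: 1.05 × 2.89 × 20 = 60.69 mm
mid-season: 1.22 × 7.76 × 20 = 189.34 mm
late-season: 0.91 × 4.69 × 40 = 170.72 mm
Seasonal total = 420.75 mm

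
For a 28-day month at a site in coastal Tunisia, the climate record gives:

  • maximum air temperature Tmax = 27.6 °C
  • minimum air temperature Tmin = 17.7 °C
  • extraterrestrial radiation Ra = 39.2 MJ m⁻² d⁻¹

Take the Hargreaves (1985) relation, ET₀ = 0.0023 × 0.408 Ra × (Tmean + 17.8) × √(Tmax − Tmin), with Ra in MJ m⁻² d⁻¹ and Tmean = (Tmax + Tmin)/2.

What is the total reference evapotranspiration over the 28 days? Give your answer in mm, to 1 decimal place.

Tmean = (27.6 + 17.7)/2 = 22.65 °C
0.408 Ra = 0.408 × 39.2 = 15.9936 mm/d equivalent
ET₀ = 0.0023 × 15.9936 × (22.65 + 17.8) × √9.9 = 0.0023 × 15.9936 × 40.45 × 3.1464 = 4.6817 mm/d
Over 28 days: 4.6817 × 28 = 131.088 mm

131.1 mm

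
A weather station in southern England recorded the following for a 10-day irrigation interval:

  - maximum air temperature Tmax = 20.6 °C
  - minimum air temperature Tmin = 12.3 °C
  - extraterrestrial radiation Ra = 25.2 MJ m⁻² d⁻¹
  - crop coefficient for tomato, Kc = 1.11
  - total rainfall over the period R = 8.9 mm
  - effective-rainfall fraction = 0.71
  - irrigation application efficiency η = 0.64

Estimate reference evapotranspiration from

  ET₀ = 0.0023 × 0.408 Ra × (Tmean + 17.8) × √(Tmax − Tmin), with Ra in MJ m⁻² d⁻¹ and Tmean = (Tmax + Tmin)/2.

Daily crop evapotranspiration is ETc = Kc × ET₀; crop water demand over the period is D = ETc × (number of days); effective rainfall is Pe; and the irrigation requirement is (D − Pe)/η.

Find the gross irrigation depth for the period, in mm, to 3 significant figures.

30.6 mm

Tmean = (20.6 + 12.3)/2 = 16.45 °C
0.408 Ra = 0.408 × 25.2 = 10.2816 mm/d equivalent
ET₀ = 0.0023 × 10.2816 × (16.45 + 17.8) × √8.3 = 0.0023 × 10.2816 × 34.25 × 2.8810 = 2.3334 mm/d
ETc = Kc × ET₀ = 1.11 × 2.3334 = 2.5901 mm/d
Crop demand D = ETc × 10 d = 2.5901 × 10 = 25.901 mm
Pe = 0.71 × 8.9 = 6.319 mm
D − Pe = 25.901 − 6.319 = 19.582 mm
Gross irrigation = 19.582 / 0.64 = 30.597 mm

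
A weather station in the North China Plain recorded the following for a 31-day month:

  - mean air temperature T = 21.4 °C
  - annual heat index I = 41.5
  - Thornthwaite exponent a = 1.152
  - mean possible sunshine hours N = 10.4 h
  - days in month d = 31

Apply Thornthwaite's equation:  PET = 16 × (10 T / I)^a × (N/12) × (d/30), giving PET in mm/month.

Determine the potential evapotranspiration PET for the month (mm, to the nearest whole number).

95 mm

10T/I = 10 × 21.4 / 41.5 = 5.1566
(10T/I)^a = 5.1566^1.152 = 6.6167
Uncorrected PET = 16 × 6.6167 = 105.867 mm
Correction = (N/12)(d/30) = (10.4/12)(31/30) = 0.8956
PET = 105.867 × 0.8956 = 94.814 mm/month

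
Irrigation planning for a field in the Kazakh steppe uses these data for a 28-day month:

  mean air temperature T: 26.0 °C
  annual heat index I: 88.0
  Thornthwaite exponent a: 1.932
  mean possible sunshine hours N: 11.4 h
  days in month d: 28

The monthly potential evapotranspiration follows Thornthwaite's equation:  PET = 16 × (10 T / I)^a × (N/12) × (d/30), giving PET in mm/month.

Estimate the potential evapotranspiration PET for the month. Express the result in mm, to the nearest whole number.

10T/I = 10 × 26.0 / 88.0 = 2.9545
(10T/I)^a = 2.9545^1.932 = 8.1091
Uncorrected PET = 16 × 8.1091 = 129.746 mm
Correction = (N/12)(d/30) = (11.4/12)(28/30) = 0.8867
PET = 129.746 × 0.8867 = 115.046 mm/month

115 mm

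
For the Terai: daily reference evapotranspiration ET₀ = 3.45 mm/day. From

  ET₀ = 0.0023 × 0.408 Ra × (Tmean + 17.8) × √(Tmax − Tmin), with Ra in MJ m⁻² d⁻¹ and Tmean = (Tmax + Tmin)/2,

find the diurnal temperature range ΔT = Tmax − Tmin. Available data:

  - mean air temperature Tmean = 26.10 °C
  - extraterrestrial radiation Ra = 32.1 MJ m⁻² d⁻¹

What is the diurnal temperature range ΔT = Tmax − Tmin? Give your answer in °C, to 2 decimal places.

6.81 °C

√ΔT = ET₀ / [0.0023 × 0.408 × Ra × (Tmean+17.8)] = 3.45 / (0.0023 × 13.0968 × 43.90) = 2.6089
ΔT = 2.6089² = 6.806 °C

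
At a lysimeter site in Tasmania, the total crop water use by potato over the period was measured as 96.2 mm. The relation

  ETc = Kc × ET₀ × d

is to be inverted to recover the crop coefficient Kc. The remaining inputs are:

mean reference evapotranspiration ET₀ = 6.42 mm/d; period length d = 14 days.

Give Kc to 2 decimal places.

ETc = Kc × ET₀ × d  ⇒  Kc = ETc / (ET₀ × d)
Kc = 96.2 / (6.42 × 14) = 96.2 / 89.88 = 1.0703

1.07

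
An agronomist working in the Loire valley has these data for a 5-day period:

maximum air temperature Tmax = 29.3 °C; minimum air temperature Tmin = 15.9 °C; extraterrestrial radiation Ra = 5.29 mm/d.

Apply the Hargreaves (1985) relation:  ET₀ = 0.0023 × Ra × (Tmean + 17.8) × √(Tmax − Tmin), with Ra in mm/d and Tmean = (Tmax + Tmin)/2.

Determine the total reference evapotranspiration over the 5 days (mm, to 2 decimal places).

Tmean = (29.3 + 15.9)/2 = 22.60 °C
ET₀ = 0.0023 × 5.29 × (22.60 + 17.8) × √13.4 = 0.0023 × 5.29 × 40.40 × 3.6606 = 1.7994 mm/d
Over 5 days: 1.7994 × 5 = 8.997 mm

9.00 mm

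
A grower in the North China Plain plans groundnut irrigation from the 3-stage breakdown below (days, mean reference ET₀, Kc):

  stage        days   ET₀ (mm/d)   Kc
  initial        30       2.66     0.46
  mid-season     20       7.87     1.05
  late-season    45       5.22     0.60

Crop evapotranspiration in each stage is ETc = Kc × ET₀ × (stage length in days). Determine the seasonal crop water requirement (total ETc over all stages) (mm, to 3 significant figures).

343 mm

initial: 0.46 × 2.66 × 30 = 36.71 mm
mid-season: 1.05 × 7.87 × 20 = 165.27 mm
late-season: 0.60 × 5.22 × 45 = 140.94 mm
Seasonal total = 342.92 mm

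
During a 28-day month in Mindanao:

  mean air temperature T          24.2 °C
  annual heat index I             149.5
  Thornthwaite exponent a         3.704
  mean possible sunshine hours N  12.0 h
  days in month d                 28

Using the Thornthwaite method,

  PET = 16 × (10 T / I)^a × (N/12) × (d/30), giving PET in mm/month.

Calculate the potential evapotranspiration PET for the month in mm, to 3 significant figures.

10T/I = 10 × 24.2 / 149.5 = 1.6187
(10T/I)^a = 1.6187^3.704 = 5.9532
Uncorrected PET = 16 × 5.9532 = 95.251 mm
Correction = (N/12)(d/30) = (12.0/12)(28/30) = 0.9333
PET = 95.251 × 0.9333 = 88.898 mm/month

88.9 mm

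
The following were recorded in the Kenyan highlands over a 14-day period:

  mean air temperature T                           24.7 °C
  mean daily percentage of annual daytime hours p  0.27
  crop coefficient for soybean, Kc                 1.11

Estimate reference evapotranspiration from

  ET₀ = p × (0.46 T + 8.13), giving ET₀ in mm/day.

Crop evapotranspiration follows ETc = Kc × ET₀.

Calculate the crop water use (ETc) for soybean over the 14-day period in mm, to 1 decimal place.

ET₀ = 0.27 × (0.46 × 24.7 + 8.13) = 0.27 × 19.492 = 5.2628 mm/d
ETc = Kc × ET₀ = 1.11 × 5.2628 = 5.8417 mm/d
Over 14 days: 5.8417 × 14 = 81.784 mm

81.8 mm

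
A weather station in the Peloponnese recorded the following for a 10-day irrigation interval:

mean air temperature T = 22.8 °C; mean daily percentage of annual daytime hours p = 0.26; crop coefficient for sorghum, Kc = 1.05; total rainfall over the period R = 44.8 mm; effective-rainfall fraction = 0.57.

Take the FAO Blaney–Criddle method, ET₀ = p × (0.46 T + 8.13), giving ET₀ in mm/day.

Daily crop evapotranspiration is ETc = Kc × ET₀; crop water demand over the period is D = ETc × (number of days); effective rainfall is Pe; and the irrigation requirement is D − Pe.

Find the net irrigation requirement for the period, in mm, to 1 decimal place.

25.3 mm

ET₀ = 0.26 × (0.46 × 22.8 + 8.13) = 0.26 × 18.618 = 4.8407 mm/d
ETc = Kc × ET₀ = 1.05 × 4.8407 = 5.0827 mm/d
Crop demand D = ETc × 10 d = 5.0827 × 10 = 50.827 mm
Pe = 0.57 × 44.8 = 25.536 mm
D − Pe = 50.827 − 25.536 = 25.291 mm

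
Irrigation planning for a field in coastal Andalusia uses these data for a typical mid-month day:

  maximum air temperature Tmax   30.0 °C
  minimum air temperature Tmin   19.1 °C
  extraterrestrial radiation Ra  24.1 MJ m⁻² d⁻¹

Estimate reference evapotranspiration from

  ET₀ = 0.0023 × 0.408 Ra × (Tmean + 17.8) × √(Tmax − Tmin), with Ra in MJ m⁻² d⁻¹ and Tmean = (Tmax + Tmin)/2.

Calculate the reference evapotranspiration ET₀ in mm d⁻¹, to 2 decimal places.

Tmean = (30.0 + 19.1)/2 = 24.55 °C
0.408 Ra = 0.408 × 24.1 = 9.8328 mm/d equivalent
ET₀ = 0.0023 × 9.8328 × (24.55 + 17.8) × √10.9 = 0.0023 × 9.8328 × 42.35 × 3.3015 = 3.1621 mm/d

3.16 mm d⁻¹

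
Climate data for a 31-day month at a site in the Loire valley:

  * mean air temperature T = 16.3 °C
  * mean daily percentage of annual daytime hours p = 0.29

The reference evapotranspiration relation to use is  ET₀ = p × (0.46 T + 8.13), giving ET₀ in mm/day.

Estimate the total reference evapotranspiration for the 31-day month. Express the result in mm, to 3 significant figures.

ET₀ = 0.29 × (0.46 × 16.3 + 8.13) = 0.29 × 15.628 = 4.5321 mm/d
Monthly total = 4.5321 × 31 = 140.495 mm

140 mm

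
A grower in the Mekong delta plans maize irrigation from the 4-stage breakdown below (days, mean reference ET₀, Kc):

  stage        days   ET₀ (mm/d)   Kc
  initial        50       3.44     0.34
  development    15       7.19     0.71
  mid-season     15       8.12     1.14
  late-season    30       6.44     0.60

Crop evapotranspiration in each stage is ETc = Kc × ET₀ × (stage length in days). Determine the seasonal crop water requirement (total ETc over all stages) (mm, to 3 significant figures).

390 mm

initial: 0.34 × 3.44 × 50 = 58.48 mm
development: 0.71 × 7.19 × 15 = 76.57 mm
mid-season: 1.14 × 8.12 × 15 = 138.85 mm
late-season: 0.60 × 6.44 × 30 = 115.92 mm
Seasonal total = 389.82 mm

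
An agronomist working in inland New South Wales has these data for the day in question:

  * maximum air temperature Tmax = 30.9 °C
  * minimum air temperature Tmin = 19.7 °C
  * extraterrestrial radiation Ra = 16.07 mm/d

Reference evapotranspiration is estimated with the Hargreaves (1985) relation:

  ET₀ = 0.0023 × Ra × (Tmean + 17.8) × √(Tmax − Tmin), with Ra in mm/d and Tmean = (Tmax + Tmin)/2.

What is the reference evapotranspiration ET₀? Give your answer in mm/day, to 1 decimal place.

5.3 mm/day

Tmean = (30.9 + 19.7)/2 = 25.30 °C
ET₀ = 0.0023 × 16.07 × (25.30 + 17.8) × √11.2 = 0.0023 × 16.07 × 43.10 × 3.3466 = 5.3312 mm/d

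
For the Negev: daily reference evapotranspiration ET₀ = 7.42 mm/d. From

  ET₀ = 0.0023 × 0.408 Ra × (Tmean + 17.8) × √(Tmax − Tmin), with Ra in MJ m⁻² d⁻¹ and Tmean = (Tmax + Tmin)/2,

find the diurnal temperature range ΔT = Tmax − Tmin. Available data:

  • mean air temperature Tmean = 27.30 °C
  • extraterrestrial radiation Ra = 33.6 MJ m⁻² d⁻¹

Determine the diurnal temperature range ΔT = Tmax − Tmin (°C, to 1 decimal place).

√ΔT = ET₀ / [0.0023 × 0.408 × Ra × (Tmean+17.8)] = 7.42 / (0.0023 × 13.7088 × 45.10) = 5.2180
ΔT = 5.2180² = 27.228 °C

27.2 °C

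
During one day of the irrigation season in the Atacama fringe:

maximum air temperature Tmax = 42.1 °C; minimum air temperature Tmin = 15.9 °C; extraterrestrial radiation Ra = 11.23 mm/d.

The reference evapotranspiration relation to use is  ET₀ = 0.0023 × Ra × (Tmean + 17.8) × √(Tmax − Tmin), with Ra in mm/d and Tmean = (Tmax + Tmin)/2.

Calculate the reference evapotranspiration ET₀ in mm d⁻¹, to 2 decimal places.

6.19 mm d⁻¹

Tmean = (42.1 + 15.9)/2 = 29.00 °C
ET₀ = 0.0023 × 11.23 × (29.00 + 17.8) × √26.2 = 0.0023 × 11.23 × 46.80 × 5.1186 = 6.1873 mm/d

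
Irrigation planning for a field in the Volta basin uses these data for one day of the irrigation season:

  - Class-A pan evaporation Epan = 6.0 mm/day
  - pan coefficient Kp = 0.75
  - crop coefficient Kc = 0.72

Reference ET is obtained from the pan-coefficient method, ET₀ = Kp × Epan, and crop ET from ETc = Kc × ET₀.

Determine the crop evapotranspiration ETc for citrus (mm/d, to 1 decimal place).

ET₀ = 0.75 × 6.0 = 4.5000 mm/d
ETc = Kc × ET₀ = 0.72 × 4.5000 = 3.2400 mm/d

3.2 mm/d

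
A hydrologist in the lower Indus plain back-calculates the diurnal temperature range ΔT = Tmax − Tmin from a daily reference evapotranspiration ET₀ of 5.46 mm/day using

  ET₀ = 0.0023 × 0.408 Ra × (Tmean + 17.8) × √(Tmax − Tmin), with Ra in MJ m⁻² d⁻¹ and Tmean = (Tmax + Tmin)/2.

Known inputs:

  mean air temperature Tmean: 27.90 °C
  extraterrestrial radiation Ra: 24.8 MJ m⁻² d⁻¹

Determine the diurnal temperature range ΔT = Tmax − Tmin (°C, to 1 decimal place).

26.4 °C

√ΔT = ET₀ / [0.0023 × 0.408 × Ra × (Tmean+17.8)] = 5.46 / (0.0023 × 10.1184 × 45.70) = 5.1338
ΔT = 5.1338² = 26.356 °C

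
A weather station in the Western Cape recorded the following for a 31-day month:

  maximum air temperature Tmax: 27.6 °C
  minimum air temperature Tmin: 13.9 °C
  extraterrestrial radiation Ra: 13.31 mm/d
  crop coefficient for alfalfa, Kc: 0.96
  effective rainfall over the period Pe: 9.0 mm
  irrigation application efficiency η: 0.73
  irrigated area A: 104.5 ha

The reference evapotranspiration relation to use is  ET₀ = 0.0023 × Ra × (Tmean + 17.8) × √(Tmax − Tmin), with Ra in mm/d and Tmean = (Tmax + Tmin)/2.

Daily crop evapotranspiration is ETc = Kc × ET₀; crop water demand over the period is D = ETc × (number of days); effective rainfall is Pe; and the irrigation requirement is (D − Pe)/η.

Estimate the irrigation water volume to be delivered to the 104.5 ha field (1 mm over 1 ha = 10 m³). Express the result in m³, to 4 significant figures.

173200 m³

Tmean = (27.6 + 13.9)/2 = 20.75 °C
ET₀ = 0.0023 × 13.31 × (20.75 + 17.8) × √13.7 = 0.0023 × 13.31 × 38.55 × 3.7014 = 4.3681 mm/d
ETc = Kc × ET₀ = 0.96 × 4.3681 = 4.1934 mm/d
Crop demand D = ETc × 31 d = 4.1934 × 31 = 129.995 mm
D − Pe = 129.995 − 9.0 = 120.995 mm
Gross irrigation = 120.995 / 0.73 = 165.747 mm
Volume = 165.747 mm × 104.5 ha × 10 = 173205.6 m³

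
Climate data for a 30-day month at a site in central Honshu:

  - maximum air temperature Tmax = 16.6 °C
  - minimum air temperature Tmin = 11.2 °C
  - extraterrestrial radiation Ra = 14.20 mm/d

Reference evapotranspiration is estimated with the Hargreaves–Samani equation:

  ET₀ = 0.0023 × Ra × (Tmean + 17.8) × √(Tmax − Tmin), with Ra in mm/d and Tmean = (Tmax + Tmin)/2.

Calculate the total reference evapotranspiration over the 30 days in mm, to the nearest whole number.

Tmean = (16.6 + 11.2)/2 = 13.90 °C
ET₀ = 0.0023 × 14.20 × (13.90 + 17.8) × √5.4 = 0.0023 × 14.20 × 31.70 × 2.3238 = 2.4059 mm/d
Over 30 days: 2.4059 × 30 = 72.177 mm

72 mm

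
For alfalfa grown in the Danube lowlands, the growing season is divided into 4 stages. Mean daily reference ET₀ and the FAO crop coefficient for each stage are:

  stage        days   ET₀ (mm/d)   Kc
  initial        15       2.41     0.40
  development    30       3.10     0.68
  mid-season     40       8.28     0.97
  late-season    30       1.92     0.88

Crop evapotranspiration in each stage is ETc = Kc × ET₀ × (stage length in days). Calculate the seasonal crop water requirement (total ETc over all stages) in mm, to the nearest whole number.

initial: 0.40 × 2.41 × 15 = 14.46 mm
development: 0.68 × 3.10 × 30 = 63.24 mm
mid-season: 0.97 × 8.28 × 40 = 321.26 mm
late-season: 0.88 × 1.92 × 30 = 50.69 mm
Seasonal total = 449.65 mm

450 mm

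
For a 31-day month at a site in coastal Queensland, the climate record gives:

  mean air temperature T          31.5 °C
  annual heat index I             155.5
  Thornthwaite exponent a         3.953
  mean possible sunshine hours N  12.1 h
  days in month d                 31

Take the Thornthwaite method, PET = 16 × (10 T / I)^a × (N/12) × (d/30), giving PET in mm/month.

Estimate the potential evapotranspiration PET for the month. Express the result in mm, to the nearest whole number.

272 mm

10T/I = 10 × 31.5 / 155.5 = 2.0257
(10T/I)^a = 2.0257^3.953 = 16.2889
Uncorrected PET = 16 × 16.2889 = 260.622 mm
Correction = (N/12)(d/30) = (12.1/12)(31/30) = 1.0419
PET = 260.622 × 1.0419 = 271.542 mm/month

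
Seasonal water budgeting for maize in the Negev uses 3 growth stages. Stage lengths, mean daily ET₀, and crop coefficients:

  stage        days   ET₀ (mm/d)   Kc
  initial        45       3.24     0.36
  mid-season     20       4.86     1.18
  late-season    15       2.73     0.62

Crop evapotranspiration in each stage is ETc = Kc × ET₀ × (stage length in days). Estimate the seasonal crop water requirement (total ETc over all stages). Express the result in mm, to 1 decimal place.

initial: 0.36 × 3.24 × 45 = 52.49 mm
mid-season: 1.18 × 4.86 × 20 = 114.70 mm
late-season: 0.62 × 2.73 × 15 = 25.39 mm
Seasonal total = 192.58 mm

192.6 mm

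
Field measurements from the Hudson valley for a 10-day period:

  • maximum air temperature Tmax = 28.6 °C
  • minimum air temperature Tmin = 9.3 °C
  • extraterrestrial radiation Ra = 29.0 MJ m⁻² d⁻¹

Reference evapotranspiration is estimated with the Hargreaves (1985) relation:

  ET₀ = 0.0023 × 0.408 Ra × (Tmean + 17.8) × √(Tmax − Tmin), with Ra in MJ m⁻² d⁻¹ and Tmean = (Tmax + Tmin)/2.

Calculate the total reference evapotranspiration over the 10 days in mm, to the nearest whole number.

44 mm

Tmean = (28.6 + 9.3)/2 = 18.95 °C
0.408 Ra = 0.408 × 29.0 = 11.8320 mm/d equivalent
ET₀ = 0.0023 × 11.8320 × (18.95 + 17.8) × √19.3 = 0.0023 × 11.8320 × 36.75 × 4.3932 = 4.3936 mm/d
Over 10 days: 4.3936 × 10 = 43.936 mm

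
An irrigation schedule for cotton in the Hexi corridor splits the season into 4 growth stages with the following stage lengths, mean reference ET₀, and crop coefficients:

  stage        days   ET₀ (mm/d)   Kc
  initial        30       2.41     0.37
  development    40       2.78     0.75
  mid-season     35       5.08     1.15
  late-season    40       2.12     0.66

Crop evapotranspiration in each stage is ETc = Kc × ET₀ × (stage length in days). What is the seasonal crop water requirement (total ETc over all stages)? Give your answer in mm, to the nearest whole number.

371 mm

initial: 0.37 × 2.41 × 30 = 26.75 mm
development: 0.75 × 2.78 × 40 = 83.40 mm
mid-season: 1.15 × 5.08 × 35 = 204.47 mm
late-season: 0.66 × 2.12 × 40 = 55.97 mm
Seasonal total = 370.59 mm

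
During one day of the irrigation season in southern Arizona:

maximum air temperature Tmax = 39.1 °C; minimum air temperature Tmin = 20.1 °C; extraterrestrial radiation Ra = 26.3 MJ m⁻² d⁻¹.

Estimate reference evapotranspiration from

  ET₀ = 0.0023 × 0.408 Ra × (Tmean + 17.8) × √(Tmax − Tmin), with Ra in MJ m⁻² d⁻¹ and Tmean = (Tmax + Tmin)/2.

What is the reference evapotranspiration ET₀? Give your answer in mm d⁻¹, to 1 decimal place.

Tmean = (39.1 + 20.1)/2 = 29.60 °C
0.408 Ra = 0.408 × 26.3 = 10.7304 mm/d equivalent
ET₀ = 0.0023 × 10.7304 × (29.60 + 17.8) × √19.0 = 0.0023 × 10.7304 × 47.40 × 4.3589 = 5.0992 mm/d

5.1 mm d⁻¹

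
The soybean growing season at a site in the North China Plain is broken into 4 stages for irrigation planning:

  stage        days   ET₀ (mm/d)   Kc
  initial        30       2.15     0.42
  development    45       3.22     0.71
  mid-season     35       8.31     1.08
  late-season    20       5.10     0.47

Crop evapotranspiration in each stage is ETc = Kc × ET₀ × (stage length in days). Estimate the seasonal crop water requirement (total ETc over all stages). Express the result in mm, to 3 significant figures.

492 mm

initial: 0.42 × 2.15 × 30 = 27.09 mm
development: 0.71 × 3.22 × 45 = 102.88 mm
mid-season: 1.08 × 8.31 × 35 = 314.12 mm
late-season: 0.47 × 5.10 × 20 = 47.94 mm
Seasonal total = 492.03 mm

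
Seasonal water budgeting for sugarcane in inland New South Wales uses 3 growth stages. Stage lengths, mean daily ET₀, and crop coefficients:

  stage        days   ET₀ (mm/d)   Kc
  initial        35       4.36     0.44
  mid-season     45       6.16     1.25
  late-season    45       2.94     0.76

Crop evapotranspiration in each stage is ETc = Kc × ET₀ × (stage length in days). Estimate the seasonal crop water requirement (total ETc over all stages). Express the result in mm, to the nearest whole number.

514 mm

initial: 0.44 × 4.36 × 35 = 67.14 mm
mid-season: 1.25 × 6.16 × 45 = 346.50 mm
late-season: 0.76 × 2.94 × 45 = 100.55 mm
Seasonal total = 514.19 mm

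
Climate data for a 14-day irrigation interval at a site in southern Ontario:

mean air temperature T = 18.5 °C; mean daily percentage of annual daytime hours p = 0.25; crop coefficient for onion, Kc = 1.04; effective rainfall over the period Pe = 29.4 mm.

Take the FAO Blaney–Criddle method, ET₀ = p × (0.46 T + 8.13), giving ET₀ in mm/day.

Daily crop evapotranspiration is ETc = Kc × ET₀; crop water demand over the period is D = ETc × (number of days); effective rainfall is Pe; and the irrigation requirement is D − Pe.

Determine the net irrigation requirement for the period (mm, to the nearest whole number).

ET₀ = 0.25 × (0.46 × 18.5 + 8.13) = 0.25 × 16.640 = 4.1600 mm/d
ETc = Kc × ET₀ = 1.04 × 4.1600 = 4.3264 mm/d
Crop demand D = ETc × 14 d = 4.3264 × 14 = 60.570 mm
D − Pe = 60.570 − 29.4 = 31.170 mm

31 mm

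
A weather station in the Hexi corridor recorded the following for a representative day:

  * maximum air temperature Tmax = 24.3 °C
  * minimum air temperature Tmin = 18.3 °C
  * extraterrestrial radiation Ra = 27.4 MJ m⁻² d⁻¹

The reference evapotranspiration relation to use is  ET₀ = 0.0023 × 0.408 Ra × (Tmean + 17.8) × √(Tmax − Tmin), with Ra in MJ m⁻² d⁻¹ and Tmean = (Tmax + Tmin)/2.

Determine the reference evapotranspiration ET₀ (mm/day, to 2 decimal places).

Tmean = (24.3 + 18.3)/2 = 21.30 °C
0.408 Ra = 0.408 × 27.4 = 11.1792 mm/d equivalent
ET₀ = 0.0023 × 11.1792 × (21.30 + 17.8) × √6.0 = 0.0023 × 11.1792 × 39.10 × 2.4495 = 2.4626 mm/d

2.46 mm/day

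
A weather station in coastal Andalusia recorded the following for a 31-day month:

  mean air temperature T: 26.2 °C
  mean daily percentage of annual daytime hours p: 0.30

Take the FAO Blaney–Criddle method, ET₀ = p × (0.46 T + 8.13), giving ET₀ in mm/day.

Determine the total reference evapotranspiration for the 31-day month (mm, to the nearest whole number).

188 mm

ET₀ = 0.30 × (0.46 × 26.2 + 8.13) = 0.30 × 20.182 = 6.0546 mm/d
Monthly total = 6.0546 × 31 = 187.693 mm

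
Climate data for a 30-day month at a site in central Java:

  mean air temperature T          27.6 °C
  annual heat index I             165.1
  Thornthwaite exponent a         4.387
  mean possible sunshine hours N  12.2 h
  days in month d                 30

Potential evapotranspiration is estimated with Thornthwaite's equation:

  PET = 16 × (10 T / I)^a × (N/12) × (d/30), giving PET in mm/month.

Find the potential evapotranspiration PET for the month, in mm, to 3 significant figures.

10T/I = 10 × 27.6 / 165.1 = 1.6717
(10T/I)^a = 1.6717^4.387 = 9.5279
Uncorrected PET = 16 × 9.5279 = 152.446 mm
Correction = (N/12)(d/30) = (12.2/12)(30/30) = 1.0167
PET = 152.446 × 1.0167 = 154.992 mm/month

155 mm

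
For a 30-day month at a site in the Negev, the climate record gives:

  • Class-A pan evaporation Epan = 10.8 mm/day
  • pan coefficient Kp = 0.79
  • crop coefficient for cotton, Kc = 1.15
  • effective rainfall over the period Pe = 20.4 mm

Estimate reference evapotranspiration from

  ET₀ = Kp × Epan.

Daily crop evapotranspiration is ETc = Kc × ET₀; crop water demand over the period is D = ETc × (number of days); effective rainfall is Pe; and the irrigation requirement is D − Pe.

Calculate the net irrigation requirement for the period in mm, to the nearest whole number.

ET₀ = 0.79 × 10.8 = 8.5320 mm/d
ETc = Kc × ET₀ = 1.15 × 8.5320 = 9.8118 mm/d
Crop demand D = ETc × 30 d = 9.8118 × 30 = 294.354 mm
D − Pe = 294.354 − 20.4 = 273.954 mm

274 mm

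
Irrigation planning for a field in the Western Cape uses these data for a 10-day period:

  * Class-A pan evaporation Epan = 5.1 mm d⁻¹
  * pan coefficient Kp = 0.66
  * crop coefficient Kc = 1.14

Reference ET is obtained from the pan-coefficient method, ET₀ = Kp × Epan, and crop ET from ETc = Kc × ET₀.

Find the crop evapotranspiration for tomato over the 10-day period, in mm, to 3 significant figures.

38.4 mm

ET₀ = 0.66 × 5.1 = 3.3660 mm/d
ETc = Kc × ET₀ = 1.14 × 3.3660 = 3.8372 mm/d
Over 10 days: 3.8372 × 10 = 38.372 mm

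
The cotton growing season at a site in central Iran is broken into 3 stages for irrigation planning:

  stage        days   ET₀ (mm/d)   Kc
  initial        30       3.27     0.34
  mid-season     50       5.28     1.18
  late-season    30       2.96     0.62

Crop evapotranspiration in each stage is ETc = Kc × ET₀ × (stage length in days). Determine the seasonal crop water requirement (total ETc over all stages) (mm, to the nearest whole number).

400 mm

initial: 0.34 × 3.27 × 30 = 33.35 mm
mid-season: 1.18 × 5.28 × 50 = 311.52 mm
late-season: 0.62 × 2.96 × 30 = 55.06 mm
Seasonal total = 399.93 mm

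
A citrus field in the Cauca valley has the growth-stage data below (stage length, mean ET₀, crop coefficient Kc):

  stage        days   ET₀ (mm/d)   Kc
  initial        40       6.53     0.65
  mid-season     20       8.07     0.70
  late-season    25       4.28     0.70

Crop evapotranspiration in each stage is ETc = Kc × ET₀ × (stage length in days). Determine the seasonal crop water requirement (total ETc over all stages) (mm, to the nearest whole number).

initial: 0.65 × 6.53 × 40 = 169.78 mm
mid-season: 0.70 × 8.07 × 20 = 112.98 mm
late-season: 0.70 × 4.28 × 25 = 74.90 mm
Seasonal total = 357.66 mm

358 mm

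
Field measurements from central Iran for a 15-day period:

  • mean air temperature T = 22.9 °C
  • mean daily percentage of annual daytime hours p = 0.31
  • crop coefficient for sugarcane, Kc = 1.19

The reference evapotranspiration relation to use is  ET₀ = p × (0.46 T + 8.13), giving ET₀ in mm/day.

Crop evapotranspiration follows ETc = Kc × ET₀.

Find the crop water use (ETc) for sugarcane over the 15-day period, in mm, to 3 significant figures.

ET₀ = 0.31 × (0.46 × 22.9 + 8.13) = 0.31 × 18.664 = 5.7858 mm/d
ETc = Kc × ET₀ = 1.19 × 5.7858 = 6.8851 mm/d
Over 15 days: 6.8851 × 15 = 103.277 mm

103 mm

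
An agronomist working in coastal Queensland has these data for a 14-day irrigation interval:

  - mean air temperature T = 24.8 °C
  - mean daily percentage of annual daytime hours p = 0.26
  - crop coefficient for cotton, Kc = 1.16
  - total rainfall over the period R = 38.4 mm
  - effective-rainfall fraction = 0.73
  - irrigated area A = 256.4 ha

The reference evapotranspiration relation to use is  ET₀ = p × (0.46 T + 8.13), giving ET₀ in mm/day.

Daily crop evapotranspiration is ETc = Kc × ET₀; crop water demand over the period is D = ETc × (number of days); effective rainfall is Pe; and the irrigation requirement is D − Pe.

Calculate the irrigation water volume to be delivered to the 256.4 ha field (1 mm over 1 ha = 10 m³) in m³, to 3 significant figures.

140000 m³

ET₀ = 0.26 × (0.46 × 24.8 + 8.13) = 0.26 × 19.538 = 5.0799 mm/d
ETc = Kc × ET₀ = 1.16 × 5.0799 = 5.8927 mm/d
Crop demand D = ETc × 14 d = 5.8927 × 14 = 82.498 mm
Pe = 0.73 × 38.4 = 28.032 mm
D − Pe = 82.498 − 28.032 = 54.466 mm
Volume = 54.466 mm × 256.4 ha × 10 = 139650.8 m³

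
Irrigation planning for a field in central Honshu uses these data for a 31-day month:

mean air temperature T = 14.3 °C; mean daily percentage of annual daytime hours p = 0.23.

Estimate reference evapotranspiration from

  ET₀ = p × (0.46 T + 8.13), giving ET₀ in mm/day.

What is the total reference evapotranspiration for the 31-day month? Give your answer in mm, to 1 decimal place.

ET₀ = 0.23 × (0.46 × 14.3 + 8.13) = 0.23 × 14.708 = 3.3828 mm/d
Monthly total = 3.3828 × 31 = 104.867 mm

104.9 mm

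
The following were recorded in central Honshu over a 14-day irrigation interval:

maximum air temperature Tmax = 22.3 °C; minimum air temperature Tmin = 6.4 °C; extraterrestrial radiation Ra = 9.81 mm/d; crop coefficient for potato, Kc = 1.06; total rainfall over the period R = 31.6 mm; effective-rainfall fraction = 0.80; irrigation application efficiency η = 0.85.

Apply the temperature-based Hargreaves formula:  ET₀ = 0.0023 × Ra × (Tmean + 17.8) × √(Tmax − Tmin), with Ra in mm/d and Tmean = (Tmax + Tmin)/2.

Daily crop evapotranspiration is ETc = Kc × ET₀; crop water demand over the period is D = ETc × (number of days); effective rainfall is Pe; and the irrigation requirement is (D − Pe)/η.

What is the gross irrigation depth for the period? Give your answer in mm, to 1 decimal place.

20.8 mm

Tmean = (22.3 + 6.4)/2 = 14.35 °C
ET₀ = 0.0023 × 9.81 × (14.35 + 17.8) × √15.9 = 0.0023 × 9.81 × 32.15 × 3.9875 = 2.8925 mm/d
ETc = Kc × ET₀ = 1.06 × 2.8925 = 3.0661 mm/d
Crop demand D = ETc × 14 d = 3.0661 × 14 = 42.925 mm
Pe = 0.80 × 31.6 = 25.280 mm
D − Pe = 42.925 − 25.280 = 17.645 mm
Gross irrigation = 17.645 / 0.85 = 20.759 mm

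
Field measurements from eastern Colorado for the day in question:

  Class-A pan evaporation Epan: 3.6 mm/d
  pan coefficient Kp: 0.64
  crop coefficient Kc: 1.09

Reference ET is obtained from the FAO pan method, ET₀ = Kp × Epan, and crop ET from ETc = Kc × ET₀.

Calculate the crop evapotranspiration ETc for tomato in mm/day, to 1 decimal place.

ET₀ = 0.64 × 3.6 = 2.3040 mm/d
ETc = Kc × ET₀ = 1.09 × 2.3040 = 2.5114 mm/d

2.5 mm/day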